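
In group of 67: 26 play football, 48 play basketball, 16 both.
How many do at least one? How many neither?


|A∪B| = 26+48-16 = 58
Neither = 67-58 = 9

At least one: 58; Neither: 9


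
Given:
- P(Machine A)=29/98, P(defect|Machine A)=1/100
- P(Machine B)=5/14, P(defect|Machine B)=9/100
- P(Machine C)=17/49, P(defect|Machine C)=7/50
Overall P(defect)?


P(B) = Σ P(B|Aᵢ)×P(Aᵢ)
  1/100×29/98 = 29/9800
  9/100×5/14 = 9/280
  7/50×17/49 = 17/350
Sum = 41/490

P(defect) = 41/490 ≈ 8.37%


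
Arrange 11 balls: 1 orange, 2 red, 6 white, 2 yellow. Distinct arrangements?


11!/(1!×2!×6!×2!) = 13860

13860


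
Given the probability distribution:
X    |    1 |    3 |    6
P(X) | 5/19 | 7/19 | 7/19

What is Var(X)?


E[X] = 68/19
E[X²] = 320/19
Var(X) = E[X²] - (E[X])² = 320/19 - 4624/361 = 1456/361

Var(X) = 1456/361 ≈ 4.0332


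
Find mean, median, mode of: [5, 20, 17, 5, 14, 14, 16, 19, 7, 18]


Sorted: [5, 5, 7, 14, 14, 16, 17, 18, 19, 20]
Mean = 135/10 = 27/2
Median = 15
Freq: {5: 2, 20: 1, 17: 1, 14: 2, 16: 1, 19: 1, 7: 1, 18: 1}
Mode: [5, 14]

Mean=27/2, Median=15, Mode=[5, 14]


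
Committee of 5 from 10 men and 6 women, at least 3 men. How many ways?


Count by #men:
  3M,2W: C(10,3)×C(6,2)=1800
  4M,1W: C(10,4)×C(6,1)=1260
  5M,0W: C(10,5)×C(6,0)=252
Total = 3312

3312


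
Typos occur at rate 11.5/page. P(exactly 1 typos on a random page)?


Poisson(λ=11.5): P(X=1) = e^(-λ)×λ^k/k!
= e^(-11.5) × 11.5^1 / 1!
≈ 1.01300936e-05 × 11.5 / 1 ≈ 0.000116

P(X=1) ≈ 0.000116 ≈ 0.01%


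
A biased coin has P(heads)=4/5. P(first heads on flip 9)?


Geometric: P(X=9) = (1-p)^(k-1)×p = (1/5)^8×4/5 = 4/1953125

P(X=9) = 4/1953125 ≈ 0.00%


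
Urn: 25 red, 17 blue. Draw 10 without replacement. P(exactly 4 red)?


Hypergeometric: C(25,4)×C(17,6)/C(42,10)
= 12650×12376/1471442973 = 9200/86469

P(X=4) = 9200/86469 ≈ 10.64%


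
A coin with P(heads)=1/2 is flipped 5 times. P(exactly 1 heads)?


Binomial: P(X=1) = C(5,1)×p^1×(1-p)^4
= 5 × 1/2 × 1/16 = 5/32

P(X=1) = 5/32 ≈ 15.62%


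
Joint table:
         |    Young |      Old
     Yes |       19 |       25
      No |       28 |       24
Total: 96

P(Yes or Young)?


P(Yes∨Young) = P(Yes) + P(Young) - P(Yes∧Young)
= (44 + 47 - 19)/96 = 72/96 = 3/4

P = 3/4 ≈ 75.00%


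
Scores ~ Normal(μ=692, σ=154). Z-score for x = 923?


z = (x - μ)/σ = (923 - 692)/154 = 1.5

z = 1.5


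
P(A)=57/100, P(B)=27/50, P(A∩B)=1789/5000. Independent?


P(A)×P(B) = 1539/5000
P(A∩B) = 1789/5000
Not equal → NOT independent

No, not independent


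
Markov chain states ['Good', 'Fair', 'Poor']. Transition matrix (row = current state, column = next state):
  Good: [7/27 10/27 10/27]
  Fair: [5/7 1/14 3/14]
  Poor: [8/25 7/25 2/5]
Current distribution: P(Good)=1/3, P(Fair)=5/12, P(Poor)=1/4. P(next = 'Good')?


P(next=Good) = Σᵢ P(now=i)×P(i→Good)
= 1/3×7/27 + 5/12×5/7 + 1/4×8/25
= 7/81 + 25/84 + 2/25 = 26311/56700

P = 26311/56700 ≈ 0.4640


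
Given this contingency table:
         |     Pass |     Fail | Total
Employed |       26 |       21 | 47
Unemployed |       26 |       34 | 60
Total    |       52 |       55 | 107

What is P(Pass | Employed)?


P(Pass | Employed) = 26/(26+21) = 26/47

P(Pass|Employed) = 26/47 ≈ 55.32%


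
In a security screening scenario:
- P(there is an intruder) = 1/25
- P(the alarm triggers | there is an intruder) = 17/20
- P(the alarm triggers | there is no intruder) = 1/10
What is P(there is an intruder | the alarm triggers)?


Using Bayes' theorem:
P(A|B) = P(B|A)·P(A) / P(B)

P(the alarm triggers) = 17/20 × 1/25 + 1/10 × 24/25
= 17/500 + 12/125 = 13/100

P(there is an intruder|the alarm triggers) = (17/500) / (13/100) = 17/65

P(there is an intruder|the alarm triggers) = 17/65 ≈ 26.15%


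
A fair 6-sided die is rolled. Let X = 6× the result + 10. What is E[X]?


E[die] = (1+6)/2 = 7/2
E[X] = 6×7/2 + 10 = 31

E[X] = 31


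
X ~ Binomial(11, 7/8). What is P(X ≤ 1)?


P(X ≤ 1) = Σ P(X=i) for i=0..1
P(X=0) = 1/8589934592
P(X=1) = 77/8589934592
Sum = 39/4294967296

P(X ≤ 1) = 39/4294967296 ≈ 0.00%


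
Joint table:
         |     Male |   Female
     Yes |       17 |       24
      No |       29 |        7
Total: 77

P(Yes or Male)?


P(Yes∨Male) = P(Yes) + P(Male) - P(Yes∧Male)
= (41 + 46 - 17)/77 = 70/77 = 10/11

P = 10/11 ≈ 90.91%


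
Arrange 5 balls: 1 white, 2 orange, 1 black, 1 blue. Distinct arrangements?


5!/(1!×2!×1!×1!) = 60

60


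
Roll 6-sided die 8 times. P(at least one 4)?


P(no 4)^8 = (5/6)^8 = 390625/1679616
P(≥1) = 1 - 390625/1679616 = 1288991/1679616

P = 1288991/1679616 ≈ 76.74%


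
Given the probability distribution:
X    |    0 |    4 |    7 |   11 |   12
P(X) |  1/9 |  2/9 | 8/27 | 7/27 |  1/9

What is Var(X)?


E[X] = 193/27
E[X²] = 589/9
Var(X) = E[X²] - (E[X])² = 589/9 - 37249/729 = 10460/729

Var(X) = 10460/729 ≈ 14.3484


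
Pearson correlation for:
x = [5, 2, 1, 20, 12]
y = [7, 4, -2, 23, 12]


n=5, Σx=40, Σy=44, Σxy=645, Σx²=574, Σy²=742
r = (5×645 - 40×44)/√((5×574 - 40²)(5×742 - 44²))
= 1465/√(1270×1774) = 1465/√2252980 ≈ 1465/1500.9930 ≈ 0.9760

r ≈ 0.9760


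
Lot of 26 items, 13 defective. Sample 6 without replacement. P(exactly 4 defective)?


Hypergeometric: C(13,4)×C(13,2)/C(26,6)
= 715×78/230230 = 39/161

P(X=4) = 39/161 ≈ 24.22%


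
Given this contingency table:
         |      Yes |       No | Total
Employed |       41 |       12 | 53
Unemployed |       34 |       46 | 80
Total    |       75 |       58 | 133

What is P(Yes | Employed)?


P(Yes | Employed) = 41/(41+12) = 41/53

P(Yes|Employed) = 41/53 ≈ 77.36%


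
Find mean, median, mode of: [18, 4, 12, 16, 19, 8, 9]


Sorted: [4, 8, 9, 12, 16, 18, 19]
Mean = 86/7
Median = 12
Freq: {18: 1, 4: 1, 12: 1, 16: 1, 19: 1, 8: 1, 9: 1}
Mode: No mode

Mean=86/7, Median=12, Mode=No mode


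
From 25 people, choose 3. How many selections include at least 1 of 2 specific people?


Complement: C(25,3) - C(23,3) = 2300 - 1771 = 529

529


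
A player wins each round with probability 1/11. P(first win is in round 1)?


Geometric: P(X=1) = (1-p)^(k-1)×p = (10/11)^0×1/11 = 1/11

P(X=1) = 1/11 ≈ 9.09%


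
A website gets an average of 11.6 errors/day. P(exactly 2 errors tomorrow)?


Poisson(λ=11.6): P(X=2) = e^(-λ)×λ^k/k!
= e^(-11.6) × 11.6^2 / 2!
≈ 9.166087736e-06 × 134.56 / 2 ≈ 0.000617

P(X=2) ≈ 0.000617 ≈ 0.06%


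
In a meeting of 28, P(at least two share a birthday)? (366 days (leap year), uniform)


P(all different) = Π(366-i)/366 for i=0..27
= 0.346570
P(match) = 1 - 0.346570 = 0.653430

P ≈ 0.6534 ≈ 65.34%


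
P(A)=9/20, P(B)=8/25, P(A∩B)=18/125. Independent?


P(A)×P(B) = 18/125
P(A∩B) = 18/125
Equal ✓ → Independent

Yes, independent


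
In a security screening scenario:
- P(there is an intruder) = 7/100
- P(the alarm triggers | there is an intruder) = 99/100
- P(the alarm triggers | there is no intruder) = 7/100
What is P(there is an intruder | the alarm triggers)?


Using Bayes' theorem:
P(A|B) = P(B|A)·P(A) / P(B)

P(the alarm triggers) = 99/100 × 7/100 + 7/100 × 93/100
= 693/10000 + 651/10000 = 84/625

P(there is an intruder|the alarm triggers) = (693/10000) / (84/625) = 33/64

P(there is an intruder|the alarm triggers) = 33/64 ≈ 51.56%


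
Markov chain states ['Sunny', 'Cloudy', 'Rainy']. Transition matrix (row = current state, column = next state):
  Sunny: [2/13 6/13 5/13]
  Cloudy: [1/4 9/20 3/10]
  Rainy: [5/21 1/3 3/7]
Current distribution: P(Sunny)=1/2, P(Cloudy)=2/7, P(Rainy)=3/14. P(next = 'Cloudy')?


P(next=Cloudy) = Σᵢ P(now=i)×P(i→Cloudy)
= 1/2×6/13 + 2/7×9/20 + 3/14×1/3
= 3/13 + 9/70 + 1/14 = 28/65

P = 28/65 ≈ 0.4308


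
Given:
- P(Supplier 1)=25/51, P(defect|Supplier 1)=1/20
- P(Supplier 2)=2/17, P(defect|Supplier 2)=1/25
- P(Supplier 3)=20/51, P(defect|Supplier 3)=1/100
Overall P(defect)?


P(B) = Σ P(B|Aᵢ)×P(Aᵢ)
  1/20×25/51 = 5/204
  1/25×2/17 = 2/425
  1/100×20/51 = 1/255
Sum = 169/5100

P(defect) = 169/5100 ≈ 3.31%


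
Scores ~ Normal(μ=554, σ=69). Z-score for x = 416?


z = (x - μ)/σ = (416 - 554)/69 = -2.0

z = -2.0


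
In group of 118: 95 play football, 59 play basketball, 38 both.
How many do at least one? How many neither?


|A∪B| = 95+59-38 = 116
Neither = 118-116 = 2

At least one: 116; Neither: 2


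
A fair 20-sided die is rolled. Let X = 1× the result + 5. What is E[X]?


E[die] = (1+20)/2 = 21/2
E[X] = 1×21/2 + 5 = 31/2

E[X] = 31/2


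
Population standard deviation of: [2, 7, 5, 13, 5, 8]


Mean = 40/6 = 20/3
  (2-20/3)²=196/9
  (7-20/3)²=1/9
  (5-20/3)²=25/9
  (13-20/3)²=361/9
  (5-20/3)²=25/9
  (8-20/3)²=16/9
Σ(x-μ)² = 208/3
σ² = (208/3)/6 = 104/9

σ = √(104/9) ≈ 3.3993


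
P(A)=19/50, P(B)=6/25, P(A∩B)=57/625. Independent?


P(A)×P(B) = 57/625
P(A∩B) = 57/625
Equal ✓ → Independent

Yes, independent


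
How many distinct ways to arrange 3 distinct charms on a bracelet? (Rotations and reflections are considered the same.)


Free circular arrangements: rotations and reflections both identified.
(n-1)!/2 = 2!/2 = 2/2 = 1

1


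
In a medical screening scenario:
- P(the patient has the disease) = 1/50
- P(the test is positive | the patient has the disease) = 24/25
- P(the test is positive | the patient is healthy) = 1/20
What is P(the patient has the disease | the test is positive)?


Using Bayes' theorem:
P(A|B) = P(B|A)·P(A) / P(B)

P(the test is positive) = 24/25 × 1/50 + 1/20 × 49/50
= 12/625 + 49/1000 = 341/5000

P(the patient has the disease|the test is positive) = (12/625) / (341/5000) = 96/341

P(the patient has the disease|the test is positive) = 96/341 ≈ 28.15%


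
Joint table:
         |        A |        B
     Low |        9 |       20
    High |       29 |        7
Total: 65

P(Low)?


P(Low) = (9+20)/65 = 29/65

P(Low) = 29/65 ≈ 44.62%


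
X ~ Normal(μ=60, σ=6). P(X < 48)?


z = (48-60)/6 = -2.0
P(Z < -2.0) = 0.0228

P(X < 48) ≈ 0.0228


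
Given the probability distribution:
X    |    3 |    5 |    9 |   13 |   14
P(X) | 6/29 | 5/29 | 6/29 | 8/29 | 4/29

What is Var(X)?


E[X] = 257/29
E[X²] = 2801/29
Var(X) = E[X²] - (E[X])² = 2801/29 - 66049/841 = 15180/841

Var(X) = 15180/841 ≈ 18.0499


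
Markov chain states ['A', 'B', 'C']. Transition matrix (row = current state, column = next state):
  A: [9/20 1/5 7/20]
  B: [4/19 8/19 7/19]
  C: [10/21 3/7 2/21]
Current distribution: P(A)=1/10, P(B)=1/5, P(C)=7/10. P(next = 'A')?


P(next=A) = Σᵢ P(now=i)×P(i→A)
= 1/10×9/20 + 1/5×4/19 + 7/10×10/21
= 9/200 + 4/95 + 1/3 = 4793/11400

P = 4793/11400 ≈ 0.4204


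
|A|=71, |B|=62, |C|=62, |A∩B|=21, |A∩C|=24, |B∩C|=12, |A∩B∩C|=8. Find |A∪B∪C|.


|A∪B∪C| = 71+62+62-21-24-12+8 = 146

|A∪B∪C| = 146


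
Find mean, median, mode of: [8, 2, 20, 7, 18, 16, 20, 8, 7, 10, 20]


Sorted: [2, 7, 7, 8, 8, 10, 16, 18, 20, 20, 20]
Mean = 136/11
Median = 10
Freq: {8: 2, 2: 1, 20: 3, 7: 2, 18: 1, 16: 1, 10: 1}
Mode: [20]

Mean=136/11, Median=10, Mode=20


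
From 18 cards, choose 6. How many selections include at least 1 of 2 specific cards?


Complement: C(18,6) - C(16,6) = 18564 - 8008 = 10556

10556


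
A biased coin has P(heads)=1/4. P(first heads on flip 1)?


Geometric: P(X=1) = (1-p)^(k-1)×p = (3/4)^0×1/4 = 1/4

P(X=1) = 1/4 ≈ 25.00%


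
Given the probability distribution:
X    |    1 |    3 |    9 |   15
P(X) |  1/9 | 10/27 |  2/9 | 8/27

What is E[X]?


E[X] = Σ x·P(X=x)
= (1)×(1/9) + (3)×(10/27) + (9)×(2/9) + (15)×(8/27)
= 23/3

E[X] = 23/3


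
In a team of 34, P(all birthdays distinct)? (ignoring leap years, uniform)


P(all different) = Π(365-i)/365 for i=0..33
= (365/365)×(364/365)×...×(332/365)
= 0.204683

P ≈ 0.2047 ≈ 20.47%


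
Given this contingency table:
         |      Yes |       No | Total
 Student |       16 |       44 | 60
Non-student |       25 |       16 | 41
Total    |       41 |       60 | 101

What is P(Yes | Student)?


P(Yes | Student) = 16/(16+44) = 16/60 = 4/15

P(Yes|Student) = 4/15 ≈ 26.67%


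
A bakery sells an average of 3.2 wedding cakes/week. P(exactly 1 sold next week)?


Poisson(λ=3.2): P(X=1) = e^(-λ)×λ^k/k!
= e^(-3.2) × 3.2^1 / 1!
≈ 0.04076220398 × 3.2 / 1 ≈ 0.130439

P(X=1) ≈ 0.130439 ≈ 13.04%


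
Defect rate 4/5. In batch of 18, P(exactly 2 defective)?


Binomial: P(X=2) = C(18,2)×p^2×(1-p)^16
= 153 × 16/25 × 1/152587890625 = 2448/3814697265625

P(X=2) = 2448/3814697265625 ≈ 0.00%


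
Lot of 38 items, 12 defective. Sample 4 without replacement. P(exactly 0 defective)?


Hypergeometric: C(12,0)×C(26,4)/C(38,4)
= 1×14950/73815 = 2990/14763

P(X=0) = 2990/14763 ≈ 20.25%


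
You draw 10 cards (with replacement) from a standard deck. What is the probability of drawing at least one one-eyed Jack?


P(not a one-eyed Jack) = 50/52 = 25/26
P(none in 10 draws) = (25/26)^10 = 95367431640625/141167095653376
P(≥1 one-eyed Jack) = 1 - 95367431640625/141167095653376 = 45799664012751/141167095653376

P = 45799664012751/141167095653376 ≈ 32.44%


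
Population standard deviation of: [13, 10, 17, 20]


Mean = 60/4 = 15
  (13-15)²=4
  (10-15)²=25
  (17-15)²=4
  (20-15)²=25
Σ(x-μ)² = 58
σ² = 58/4 = 29/2

σ = √(29/2) ≈ 3.8079


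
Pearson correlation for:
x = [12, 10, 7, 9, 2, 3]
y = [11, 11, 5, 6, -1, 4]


n=6, Σx=43, Σy=36, Σxy=341, Σx²=387, Σy²=320
r = (6×341 - 43×36)/√((6×387 - 43²)(6×320 - 36²))
= 498/√(473×624) = 498/√295152 ≈ 498/543.2789 ≈ 0.9167

r ≈ 0.9167


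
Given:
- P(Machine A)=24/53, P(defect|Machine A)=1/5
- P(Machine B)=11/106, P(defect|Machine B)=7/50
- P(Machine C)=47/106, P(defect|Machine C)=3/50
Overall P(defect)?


P(B) = Σ P(B|Aᵢ)×P(Aᵢ)
  1/5×24/53 = 24/265
  7/50×11/106 = 77/5300
  3/50×47/106 = 141/5300
Sum = 349/2650

P(defect) = 349/2650 ≈ 13.17%


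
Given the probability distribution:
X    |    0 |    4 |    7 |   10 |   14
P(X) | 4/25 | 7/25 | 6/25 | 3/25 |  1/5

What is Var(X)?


E[X] = 34/5
E[X²] = 1686/25
Var(X) = E[X²] - (E[X])² = 1686/25 - 1156/25 = 106/5

Var(X) = 106/5 ≈ 21.2000


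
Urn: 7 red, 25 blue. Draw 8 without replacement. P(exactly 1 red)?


Hypergeometric: C(7,1)×C(25,7)/C(32,8)
= 7×480700/10518300 = 33649/105183

P(X=1) = 33649/105183 ≈ 31.99%


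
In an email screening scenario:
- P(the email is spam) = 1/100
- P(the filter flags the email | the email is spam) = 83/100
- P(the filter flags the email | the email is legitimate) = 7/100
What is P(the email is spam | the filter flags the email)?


Using Bayes' theorem:
P(A|B) = P(B|A)·P(A) / P(B)

P(the filter flags the email) = 83/100 × 1/100 + 7/100 × 99/100
= 83/10000 + 693/10000 = 97/1250

P(the email is spam|the filter flags the email) = (83/10000) / (97/1250) = 83/776

P(the email is spam|the filter flags the email) = 83/776 ≈ 10.70%


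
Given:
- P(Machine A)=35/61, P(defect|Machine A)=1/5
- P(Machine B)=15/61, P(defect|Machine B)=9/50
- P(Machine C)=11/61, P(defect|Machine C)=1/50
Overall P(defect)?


P(B) = Σ P(B|Aᵢ)×P(Aᵢ)
  1/5×35/61 = 7/61
  9/50×15/61 = 27/610
  1/50×11/61 = 11/3050
Sum = 248/1525

P(defect) = 248/1525 ≈ 16.26%


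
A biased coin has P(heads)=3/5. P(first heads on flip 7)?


Geometric: P(X=7) = (1-p)^(k-1)×p = (2/5)^6×3/5 = 192/78125

P(X=7) = 192/78125 ≈ 0.25%


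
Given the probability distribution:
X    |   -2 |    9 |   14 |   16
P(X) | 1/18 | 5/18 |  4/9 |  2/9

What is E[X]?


E[X] = Σ x·P(X=x)
= (-2)×(1/18) + (9)×(5/18) + (14)×(4/9) + (16)×(2/9)
= 73/6

E[X] = 73/6


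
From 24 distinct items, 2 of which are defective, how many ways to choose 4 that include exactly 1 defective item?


Choose 1 of the 2 defective items and 3 of the other 22 items:
C(2,1)×C(22,3) = 2×1540 = 3080

3080


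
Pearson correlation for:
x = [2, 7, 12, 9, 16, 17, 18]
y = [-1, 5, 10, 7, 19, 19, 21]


n=7, Σx=81, Σy=80, Σxy=1221, Σx²=1147, Σy²=1338
r = (7×1221 - 81×80)/√((7×1147 - 81²)(7×1338 - 80²))
= 2067/√(1468×2966) = 2067/√4354088 ≈ 2067/2086.6452 ≈ 0.9906

r ≈ 0.9906


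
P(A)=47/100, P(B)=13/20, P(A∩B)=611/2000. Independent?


P(A)×P(B) = 611/2000
P(A∩B) = 611/2000
Equal ✓ → Independent

Yes, independent


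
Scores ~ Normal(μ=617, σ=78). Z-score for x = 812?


z = (x - μ)/σ = (812 - 617)/78 = 2.5

z = 2.5


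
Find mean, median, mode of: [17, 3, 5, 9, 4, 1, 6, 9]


Sorted: [1, 3, 4, 5, 6, 9, 9, 17]
Mean = 54/8 = 27/4
Median = 11/2
Freq: {17: 1, 3: 1, 5: 1, 9: 2, 4: 1, 1: 1, 6: 1}
Mode: [9]

Mean=27/4, Median=11/2, Mode=9


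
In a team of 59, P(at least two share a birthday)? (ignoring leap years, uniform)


P(all different) = Π(365-i)/365 for i=0..58
= 0.007011
P(match) = 1 - 0.007011 = 0.992989

P ≈ 0.9930 ≈ 99.30%


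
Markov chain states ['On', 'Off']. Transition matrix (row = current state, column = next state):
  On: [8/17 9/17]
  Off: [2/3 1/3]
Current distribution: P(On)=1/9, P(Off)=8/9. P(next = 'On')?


P(next=On) = Σᵢ P(now=i)×P(i→On)
= 1/9×8/17 + 8/9×2/3
= 8/153 + 16/27 = 296/459

P = 296/459 ≈ 0.6449


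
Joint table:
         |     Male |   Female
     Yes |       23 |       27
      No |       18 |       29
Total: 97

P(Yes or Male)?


P(Yes∨Male) = P(Yes) + P(Male) - P(Yes∧Male)
= (50 + 41 - 23)/97 = 68/97

P = 68/97 ≈ 70.10%


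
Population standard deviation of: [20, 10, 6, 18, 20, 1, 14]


Mean = 89/7
  (20-89/7)²=2601/49
  (10-89/7)²=361/49
  (6-89/7)²=2209/49
  (18-89/7)²=1369/49
  (20-89/7)²=2601/49
  (1-89/7)²=6724/49
  (14-89/7)²=81/49
Σ(x-μ)² = 2278/7
σ² = (2278/7)/7 = 2278/49

σ = √(2278/49) ≈ 6.8183


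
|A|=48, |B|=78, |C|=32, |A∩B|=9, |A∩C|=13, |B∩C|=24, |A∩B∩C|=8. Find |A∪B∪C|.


|A∪B∪C| = 48+78+32-9-13-24+8 = 120

|A∪B∪C| = 120


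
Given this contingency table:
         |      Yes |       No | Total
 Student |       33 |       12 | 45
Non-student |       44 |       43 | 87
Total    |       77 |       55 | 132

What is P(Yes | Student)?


P(Yes | Student) = 33/(33+12) = 33/45 = 11/15

P(Yes|Student) = 11/15 ≈ 73.33%


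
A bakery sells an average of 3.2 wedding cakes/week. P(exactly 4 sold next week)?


Poisson(λ=3.2): P(X=4) = e^(-λ)×λ^k/k!
= e^(-3.2) × 3.2^4 / 4!
≈ 0.04076220398 × 104.8576 / 24 ≈ 0.178093

P(X=4) ≈ 0.178093 ≈ 17.81%


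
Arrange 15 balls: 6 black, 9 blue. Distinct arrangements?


15!/(6!×9!) = 5005

5005


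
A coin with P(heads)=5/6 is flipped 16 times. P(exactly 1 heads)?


Binomial: P(X=1) = C(16,1)×p^1×(1-p)^15
= 16 × 5/6 × 1/470184984576 = 5/176319369216

P(X=1) = 5/176319369216 ≈ 0.00%


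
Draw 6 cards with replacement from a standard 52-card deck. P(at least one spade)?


P(not a spade) = 39/52 = 3/4
P(none in 6 draws) = (3/4)^6 = 729/4096
P(≥1 spade) = 1 - 729/4096 = 3367/4096

P = 3367/4096 ≈ 82.20%


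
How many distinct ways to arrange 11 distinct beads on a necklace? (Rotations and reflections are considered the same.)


Free circular arrangements: rotations and reflections both identified.
(n-1)!/2 = 10!/2 = 3628800/2 = 1814400

1814400


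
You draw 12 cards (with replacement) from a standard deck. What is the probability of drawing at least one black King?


P(not a black King) = 50/52 = 25/26
P(none in 12 draws) = (25/26)^12 = 59604644775390625/95428956661682176
P(≥1 black King) = 1 - 59604644775390625/95428956661682176 = 35824311886291551/95428956661682176

P = 35824311886291551/95428956661682176 ≈ 37.54%


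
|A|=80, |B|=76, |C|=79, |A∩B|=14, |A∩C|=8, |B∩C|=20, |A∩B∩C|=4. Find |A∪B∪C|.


|A∪B∪C| = 80+76+79-14-8-20+4 = 197

|A∪B∪C| = 197


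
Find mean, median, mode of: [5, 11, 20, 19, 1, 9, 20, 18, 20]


Sorted: [1, 5, 9, 11, 18, 19, 20, 20, 20]
Mean = 123/9 = 41/3
Median = 18
Freq: {5: 1, 11: 1, 20: 3, 19: 1, 1: 1, 9: 1, 18: 1}
Mode: [20]

Mean=41/3, Median=18, Mode=20


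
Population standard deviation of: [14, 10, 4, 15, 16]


Mean = 59/5
  (14-59/5)²=121/25
  (10-59/5)²=81/25
  (4-59/5)²=1521/25
  (15-59/5)²=256/25
  (16-59/5)²=441/25
Σ(x-μ)² = 484/5
σ² = (484/5)/5 = 484/25

σ = √(484/25) ≈ 4.4000


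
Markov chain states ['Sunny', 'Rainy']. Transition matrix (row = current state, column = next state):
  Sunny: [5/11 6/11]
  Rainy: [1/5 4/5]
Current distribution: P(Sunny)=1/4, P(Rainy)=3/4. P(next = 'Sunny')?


P(next=Sunny) = Σᵢ P(now=i)×P(i→Sunny)
= 1/4×5/11 + 3/4×1/5
= 5/44 + 3/20 = 29/110

P = 29/110 ≈ 0.2636


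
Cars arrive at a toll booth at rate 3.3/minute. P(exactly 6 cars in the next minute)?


Poisson(λ=3.3): P(X=6) = e^(-λ)×λ^k/k!
= e^(-3.3) × 3.3^6 / 6!
≈ 0.0368831674 × 1291.467969 / 720 ≈ 0.066158

P(X=6) ≈ 0.066158 ≈ 6.62%


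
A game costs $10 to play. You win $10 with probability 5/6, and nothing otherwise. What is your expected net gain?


E[gain] = (10-10)×5/6 + (-10)×1/6
= 0 - 5/3 = -5/3

Expected net gain = $-5/3 ≈ $-1.67


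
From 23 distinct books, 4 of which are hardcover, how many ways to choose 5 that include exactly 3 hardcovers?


Choose 3 of the 4 hardcovers and 2 of the other 19 books:
C(4,3)×C(19,2) = 4×171 = 684

684


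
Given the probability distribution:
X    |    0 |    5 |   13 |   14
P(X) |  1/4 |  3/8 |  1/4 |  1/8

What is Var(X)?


E[X] = 55/8
E[X²] = 609/8
Var(X) = E[X²] - (E[X])² = 609/8 - 3025/64 = 1847/64

Var(X) = 1847/64 ≈ 28.8594


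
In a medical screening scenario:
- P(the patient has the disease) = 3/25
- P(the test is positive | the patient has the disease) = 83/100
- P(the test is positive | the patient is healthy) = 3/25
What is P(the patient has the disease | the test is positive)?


Using Bayes' theorem:
P(A|B) = P(B|A)·P(A) / P(B)

P(the test is positive) = 83/100 × 3/25 + 3/25 × 22/25
= 249/2500 + 66/625 = 513/2500

P(the patient has the disease|the test is positive) = (249/2500) / (513/2500) = 83/171

P(the patient has the disease|the test is positive) = 83/171 ≈ 48.54%


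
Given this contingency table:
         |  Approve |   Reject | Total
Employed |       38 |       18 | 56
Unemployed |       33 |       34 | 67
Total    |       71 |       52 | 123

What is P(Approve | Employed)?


P(Approve | Employed) = 38/(38+18) = 38/56 = 19/28

P(Approve|Employed) = 19/28 ≈ 67.86%


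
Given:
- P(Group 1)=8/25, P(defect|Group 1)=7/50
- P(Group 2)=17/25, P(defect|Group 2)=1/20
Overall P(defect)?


P(B) = Σ P(B|Aᵢ)×P(Aᵢ)
  7/50×8/25 = 28/625
  1/20×17/25 = 17/500
Sum = 197/2500

P(defect) = 197/2500 ≈ 7.88%


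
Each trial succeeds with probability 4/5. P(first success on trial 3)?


Geometric: P(X=3) = (1-p)^(k-1)×p = (1/5)^2×4/5 = 4/125

P(X=3) = 4/125 ≈ 3.20%


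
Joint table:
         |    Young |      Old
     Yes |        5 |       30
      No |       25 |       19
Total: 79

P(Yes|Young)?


P(Yes|Young) = 5/(5+25) = 5/30 = 1/6

P = 1/6 ≈ 16.67%


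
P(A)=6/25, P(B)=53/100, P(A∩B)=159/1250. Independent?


P(A)×P(B) = 159/1250
P(A∩B) = 159/1250
Equal ✓ → Independent

Yes, independent


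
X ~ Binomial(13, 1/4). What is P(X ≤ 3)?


P(X ≤ 3) = Σ P(X=i) for i=0..3
P(X=0) = 1594323/67108864
P(X=1) = 6908733/67108864
P(X=2) = 6908733/33554432
P(X=3) = 8444007/33554432
Sum = 4901067/8388608

P(X ≤ 3) = 4901067/8388608 ≈ 58.43%


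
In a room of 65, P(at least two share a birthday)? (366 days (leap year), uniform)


P(all different) = Π(366-i)/366 for i=0..64
= 0.002358
P(match) = 1 - 0.002358 = 0.997642

P ≈ 0.9976 ≈ 99.76%


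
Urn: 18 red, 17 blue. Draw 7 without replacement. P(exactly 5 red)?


Hypergeometric: C(18,5)×C(17,2)/C(35,7)
= 8568×136/6724520 = 8568/49445

P(X=5) = 8568/49445 ≈ 17.33%


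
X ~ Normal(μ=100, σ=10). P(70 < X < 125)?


z₁=(70-100)/10=-3.0, z₂=(125-100)/10=2.5
P = Φ(2.5) - Φ(-3.0) = 0.993790 - 0.001350 = 0.992440 ≈ 0.9924

P(70 < X < 125) ≈ 0.9924


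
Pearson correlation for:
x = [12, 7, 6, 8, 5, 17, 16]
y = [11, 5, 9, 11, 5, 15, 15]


n=7, Σx=71, Σy=71, Σxy=829, Σx²=863, Σy²=823
r = (7×829 - 71×71)/√((7×863 - 71²)(7×823 - 71²))
= 762/√(1000×720) = 762/√720000 ≈ 762/848.5281 ≈ 0.8980

r ≈ 0.8980


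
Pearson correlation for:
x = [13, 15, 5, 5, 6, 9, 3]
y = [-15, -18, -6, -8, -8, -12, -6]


n=7, Σx=56, Σy=-73, Σxy=-709, Σx²=570, Σy²=893
r = (7×(-709) - 56×(-73))/√((7×570 - 56²)(7×893 - (-73)²))
= -875/√(854×922) = -875/√787388 ≈ -875/887.3489 ≈ -0.9861

r ≈ -0.9861


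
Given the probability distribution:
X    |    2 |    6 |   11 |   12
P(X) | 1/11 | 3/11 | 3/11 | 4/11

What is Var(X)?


E[X] = 101/11
E[X²] = 1051/11
Var(X) = E[X²] - (E[X])² = 1051/11 - 10201/121 = 1360/121

Var(X) = 1360/121 ≈ 11.2397


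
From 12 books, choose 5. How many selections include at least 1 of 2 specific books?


Complement: C(12,5) - C(10,5) = 792 - 252 = 540

540


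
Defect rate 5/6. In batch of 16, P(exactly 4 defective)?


Binomial: P(X=4) = C(16,4)×p^4×(1-p)^12
= 1820 × 625/1296 × 1/2176782336 = 284375/705277476864

P(X=4) = 284375/705277476864 ≈ 0.00%


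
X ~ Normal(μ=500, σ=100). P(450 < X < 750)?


z₁=(450-500)/100=-0.5, z₂=(750-500)/100=2.5
P = Φ(2.5) - Φ(-0.5) = 0.993790 - 0.308538 = 0.685252 ≈ 0.6853

P(450 < X < 750) ≈ 0.6853


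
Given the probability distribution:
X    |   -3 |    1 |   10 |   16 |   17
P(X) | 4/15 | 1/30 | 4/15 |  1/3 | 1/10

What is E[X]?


E[X] = Σ x·P(X=x)
= (-3)×(4/15) + (1)×(1/30) + (10)×(4/15) + (16)×(1/3) + (17)×(1/10)
= 134/15

E[X] = 134/15


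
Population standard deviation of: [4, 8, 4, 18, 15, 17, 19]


Mean = 85/7
  (4-85/7)²=3249/49
  (8-85/7)²=841/49
  (4-85/7)²=3249/49
  (18-85/7)²=1681/49
  (15-85/7)²=400/49
  (17-85/7)²=1156/49
  (19-85/7)²=2304/49
Σ(x-μ)² = 1840/7
σ² = (1840/7)/7 = 1840/49

σ = √(1840/49) ≈ 6.1279


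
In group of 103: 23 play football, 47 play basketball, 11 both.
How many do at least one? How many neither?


|A∪B| = 23+47-11 = 59
Neither = 103-59 = 44

At least one: 59; Neither: 44


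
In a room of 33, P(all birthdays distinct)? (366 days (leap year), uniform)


P(all different) = Π(366-i)/366 for i=0..32
= (366/366)×(365/366)×...×(334/366)
= 0.225976

P ≈ 0.2260 ≈ 22.60%


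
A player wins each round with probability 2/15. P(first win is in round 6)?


Geometric: P(X=6) = (1-p)^(k-1)×p = (13/15)^5×2/15 = 742586/11390625

P(X=6) = 742586/11390625 ≈ 6.52%


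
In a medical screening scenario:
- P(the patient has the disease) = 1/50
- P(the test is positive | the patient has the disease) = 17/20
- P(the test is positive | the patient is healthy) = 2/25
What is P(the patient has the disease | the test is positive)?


Using Bayes' theorem:
P(A|B) = P(B|A)·P(A) / P(B)

P(the test is positive) = 17/20 × 1/50 + 2/25 × 49/50
= 17/1000 + 49/625 = 477/5000

P(the patient has the disease|the test is positive) = (17/1000) / (477/5000) = 85/477

P(the patient has the disease|the test is positive) = 85/477 ≈ 17.82%


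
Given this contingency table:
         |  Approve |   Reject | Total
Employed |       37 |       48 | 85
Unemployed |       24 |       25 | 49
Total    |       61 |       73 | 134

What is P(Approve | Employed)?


P(Approve | Employed) = 37/(37+48) = 37/85

P(Approve|Employed) = 37/85 ≈ 43.53%


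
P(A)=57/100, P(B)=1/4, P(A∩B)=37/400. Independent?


P(A)×P(B) = 57/400
P(A∩B) = 37/400
Not equal → NOT independent

No, not independent


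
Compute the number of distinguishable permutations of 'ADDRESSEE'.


Letters: 9, freq: {'A': 1, 'D': 2, 'R': 1, 'E': 3, 'S': 2}
9!/(1!×2!×1!×3!×2!) = 362880/24 = 15120

15120


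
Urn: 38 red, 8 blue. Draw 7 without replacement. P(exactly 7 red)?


Hypergeometric: C(38,7)×C(8,0)/C(46,7)
= 12620256×1/53524680 = 47804/202745

P(X=7) = 47804/202745 ≈ 23.58%


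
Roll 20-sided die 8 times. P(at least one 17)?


P(no 17)^8 = (19/20)^8 = 16983563041/25600000000
P(≥1) = 1 - 16983563041/25600000000 = 8616436959/25600000000

P = 8616436959/25600000000 ≈ 33.66%


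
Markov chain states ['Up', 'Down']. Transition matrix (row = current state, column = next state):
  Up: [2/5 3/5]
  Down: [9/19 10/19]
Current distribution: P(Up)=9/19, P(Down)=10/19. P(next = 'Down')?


P(next=Down) = Σᵢ P(now=i)×P(i→Down)
= 9/19×3/5 + 10/19×10/19
= 27/95 + 100/361 = 1013/1805

P = 1013/1805 ≈ 0.5612


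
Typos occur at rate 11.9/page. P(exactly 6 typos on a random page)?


Poisson(λ=11.9): P(X=6) = e^(-λ)×λ^k/k!
= e^(-11.9) × 11.9^6 / 6!
≈ 6.790404807e-06 × 2839760.85528 / 720 ≈ 0.026782

P(X=6) ≈ 0.026782 ≈ 2.68%


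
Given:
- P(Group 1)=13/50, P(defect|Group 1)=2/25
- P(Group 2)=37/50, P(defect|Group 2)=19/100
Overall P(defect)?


P(B) = Σ P(B|Aᵢ)×P(Aᵢ)
  2/25×13/50 = 13/625
  19/100×37/50 = 703/5000
Sum = 807/5000

P(defect) = 807/5000 ≈ 16.14%


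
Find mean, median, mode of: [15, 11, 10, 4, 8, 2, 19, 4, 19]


Sorted: [2, 4, 4, 8, 10, 11, 15, 19, 19]
Mean = 92/9
Median = 10
Freq: {15: 1, 11: 1, 10: 1, 4: 2, 8: 1, 2: 1, 19: 2}
Mode: [4, 19]

Mean=92/9, Median=10, Mode=[4, 19]


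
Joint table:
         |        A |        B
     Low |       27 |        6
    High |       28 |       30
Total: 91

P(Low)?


P(Low) = (27+6)/91 = 33/91

P(Low) = 33/91 ≈ 36.26%


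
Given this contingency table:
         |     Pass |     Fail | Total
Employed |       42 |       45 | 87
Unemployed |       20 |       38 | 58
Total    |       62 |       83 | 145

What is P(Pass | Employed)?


P(Pass | Employed) = 42/(42+45) = 42/87 = 14/29

P(Pass|Employed) = 14/29 ≈ 48.28%


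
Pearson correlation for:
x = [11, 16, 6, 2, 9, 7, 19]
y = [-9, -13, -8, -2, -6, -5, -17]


n=7, Σx=70, Σy=-60, Σxy=-771, Σx²=908, Σy²=668
r = (7×(-771) - 70×(-60))/√((7×908 - 70²)(7×668 - (-60)²))
= -1197/√(1456×1076) = -1197/√1566656 ≈ -1197/1251.6613 ≈ -0.9563

r ≈ -0.9563


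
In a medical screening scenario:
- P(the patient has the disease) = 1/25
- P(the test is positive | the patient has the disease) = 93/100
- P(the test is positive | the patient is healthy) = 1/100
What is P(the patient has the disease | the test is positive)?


Using Bayes' theorem:
P(A|B) = P(B|A)·P(A) / P(B)

P(the test is positive) = 93/100 × 1/25 + 1/100 × 24/25
= 93/2500 + 6/625 = 117/2500

P(the patient has the disease|the test is positive) = (93/2500) / (117/2500) = 31/39

P(the patient has the disease|the test is positive) = 31/39 ≈ 79.49%


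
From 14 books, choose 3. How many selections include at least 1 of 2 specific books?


Complement: C(14,3) - C(12,3) = 364 - 220 = 144

144


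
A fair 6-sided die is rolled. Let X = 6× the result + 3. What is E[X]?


E[die] = (1+6)/2 = 7/2
E[X] = 6×7/2 + 3 = 24

E[X] = 24


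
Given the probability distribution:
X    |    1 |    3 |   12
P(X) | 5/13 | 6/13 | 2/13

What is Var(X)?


E[X] = 47/13
E[X²] = 347/13
Var(X) = E[X²] - (E[X])² = 347/13 - 2209/169 = 2302/169

Var(X) = 2302/169 ≈ 13.6213


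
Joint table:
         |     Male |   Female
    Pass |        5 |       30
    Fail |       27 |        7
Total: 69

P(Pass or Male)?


P(Pass∨Male) = P(Pass) + P(Male) - P(Pass∧Male)
= (35 + 32 - 5)/69 = 62/69

P = 62/69 ≈ 89.86%


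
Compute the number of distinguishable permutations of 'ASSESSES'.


Letters: 8, freq: {'A': 1, 'S': 5, 'E': 2}
8!/(1!×5!×2!) = 40320/240 = 168

168


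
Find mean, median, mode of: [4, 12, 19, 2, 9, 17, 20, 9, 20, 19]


Sorted: [2, 4, 9, 9, 12, 17, 19, 19, 20, 20]
Mean = 131/10
Median = 29/2
Freq: {4: 1, 12: 1, 19: 2, 2: 1, 9: 2, 17: 1, 20: 2}
Mode: [9, 19, 20]

Mean=131/10, Median=29/2, Mode=[9, 19, 20]


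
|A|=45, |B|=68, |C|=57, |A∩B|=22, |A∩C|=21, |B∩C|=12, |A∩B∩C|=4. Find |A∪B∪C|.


|A∪B∪C| = 45+68+57-22-21-12+4 = 119

|A∪B∪C| = 119


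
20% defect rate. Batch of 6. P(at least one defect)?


P(all good) = (4/5)^6 = 4096/15625
P(≥1 defect) = 11529/15625

P = 11529/15625 ≈ 73.79%


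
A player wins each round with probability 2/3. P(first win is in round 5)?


Geometric: P(X=5) = (1-p)^(k-1)×p = (1/3)^4×2/3 = 2/243

P(X=5) = 2/243 ≈ 0.82%


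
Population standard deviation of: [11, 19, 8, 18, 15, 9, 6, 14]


Mean = 100/8 = 25/2
  (11-25/2)²=9/4
  (19-25/2)²=169/4
  (8-25/2)²=81/4
  (18-25/2)²=121/4
  (15-25/2)²=25/4
  (9-25/2)²=49/4
  (6-25/2)²=169/4
  (14-25/2)²=9/4
Σ(x-μ)² = 158
σ² = 158/8 = 79/4

σ = √(79/4) ≈ 4.4441


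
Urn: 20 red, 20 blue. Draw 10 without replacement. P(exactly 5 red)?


Hypergeometric: C(20,5)×C(20,5)/C(40,10)
= 15504×15504/847660528 = 46512/164021

P(X=5) = 46512/164021 ≈ 28.36%


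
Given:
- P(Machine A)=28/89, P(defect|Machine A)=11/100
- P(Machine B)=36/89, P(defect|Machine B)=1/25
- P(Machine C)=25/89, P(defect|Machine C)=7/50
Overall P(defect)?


P(B) = Σ P(B|Aᵢ)×P(Aᵢ)
  11/100×28/89 = 77/2225
  1/25×36/89 = 36/2225
  7/50×25/89 = 7/178
Sum = 401/4450

P(defect) = 401/4450 ≈ 9.01%


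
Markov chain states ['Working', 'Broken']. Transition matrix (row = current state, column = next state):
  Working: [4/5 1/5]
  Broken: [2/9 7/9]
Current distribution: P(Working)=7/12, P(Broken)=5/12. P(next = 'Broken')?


P(next=Broken) = Σᵢ P(now=i)×P(i→Broken)
= 7/12×1/5 + 5/12×7/9
= 7/60 + 35/108 = 119/270

P = 119/270 ≈ 0.4407


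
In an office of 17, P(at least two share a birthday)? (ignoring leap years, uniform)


P(all different) = Π(365-i)/365 for i=0..16
= 0.684992
P(match) = 1 - 0.684992 = 0.315008

P ≈ 0.3150 ≈ 31.50%


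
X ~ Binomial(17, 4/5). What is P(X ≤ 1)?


P(X ≤ 1) = Σ P(X=i) for i=0..1
P(X=0) = 1/762939453125
P(X=1) = 68/762939453125
Sum = 69/762939453125

P(X ≤ 1) = 69/762939453125 ≈ 0.00%


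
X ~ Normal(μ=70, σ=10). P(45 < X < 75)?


z₁=(45-70)/10=-2.5, z₂=(75-70)/10=0.5
P = Φ(0.5) - Φ(-2.5) = 0.691462 - 0.006210 = 0.685252 ≈ 0.6853

P(45 < X < 75) ≈ 0.6853


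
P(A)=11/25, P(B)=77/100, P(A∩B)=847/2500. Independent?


P(A)×P(B) = 847/2500
P(A∩B) = 847/2500
Equal ✓ → Independent

Yes, independent


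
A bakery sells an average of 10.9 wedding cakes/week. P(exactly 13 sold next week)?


Poisson(λ=10.9): P(X=13) = e^(-λ)×λ^k/k!
= e^(-10.9) × 10.9^13 / 13!
≈ 1.8458234e-05 × 3.06580461214e+13 / 6227020800 ≈ 0.090877

P(X=13) ≈ 0.090877 ≈ 9.09%


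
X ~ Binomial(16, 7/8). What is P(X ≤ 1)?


P(X ≤ 1) = Σ P(X=i) for i=0..1
P(X=0) = 1/281474976710656
P(X=1) = 7/17592186044416
Sum = 113/281474976710656

P(X ≤ 1) = 113/281474976710656 ≈ 0.00%


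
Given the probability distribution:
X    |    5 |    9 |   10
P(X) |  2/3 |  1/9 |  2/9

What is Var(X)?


E[X] = 59/9
E[X²] = 431/9
Var(X) = E[X²] - (E[X])² = 431/9 - 3481/81 = 398/81

Var(X) = 398/81 ≈ 4.9136


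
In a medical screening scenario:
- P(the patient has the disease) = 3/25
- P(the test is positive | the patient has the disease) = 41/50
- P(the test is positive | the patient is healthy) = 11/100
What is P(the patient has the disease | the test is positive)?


Using Bayes' theorem:
P(A|B) = P(B|A)·P(A) / P(B)

P(the test is positive) = 41/50 × 3/25 + 11/100 × 22/25
= 123/1250 + 121/1250 = 122/625

P(the patient has the disease|the test is positive) = (123/1250) / (122/625) = 123/244

P(the patient has the disease|the test is positive) = 123/244 ≈ 50.41%


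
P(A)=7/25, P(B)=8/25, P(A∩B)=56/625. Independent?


P(A)×P(B) = 56/625
P(A∩B) = 56/625
Equal ✓ → Independent

Yes, independent


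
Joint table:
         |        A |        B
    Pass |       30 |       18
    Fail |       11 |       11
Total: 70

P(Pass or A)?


P(Pass∨A) = P(Pass) + P(A) - P(Pass∧A)
= (48 + 41 - 30)/70 = 59/70

P = 59/70 ≈ 84.29%


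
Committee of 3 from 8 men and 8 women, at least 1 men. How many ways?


Count by #men:
  1M,2W: C(8,1)×C(8,2)=224
  2M,1W: C(8,2)×C(8,1)=224
  3M,0W: C(8,3)×C(8,0)=56
Total = 504

504


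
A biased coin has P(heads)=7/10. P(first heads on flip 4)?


Geometric: P(X=4) = (1-p)^(k-1)×p = (3/10)^3×7/10 = 189/10000

P(X=4) = 189/10000 ≈ 1.89%


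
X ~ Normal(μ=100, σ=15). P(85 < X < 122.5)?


z₁=(85-100)/15=-1.0, z₂=(122.5-100)/15=1.5
P = Φ(1.5) - Φ(-1.0) = 0.933193 - 0.158655 = 0.774538 ≈ 0.7745

P(85 < X < 122.5) ≈ 0.7745


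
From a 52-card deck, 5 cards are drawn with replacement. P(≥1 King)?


P(not a King) = 48/52 = 12/13
P(none in 5 draws) = (12/13)^5 = 248832/371293
P(≥1 King) = 1 - 248832/371293 = 122461/371293

P = 122461/371293 ≈ 32.98%


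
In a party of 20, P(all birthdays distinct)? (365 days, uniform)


P(all different) = Π(365-i)/365 for i=0..19
= (365/365)×(364/365)×...×(346/365)
= 0.588562

P ≈ 0.5886 ≈ 58.86%


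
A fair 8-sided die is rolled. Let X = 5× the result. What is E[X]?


E[die] = (1+8)/2 = 9/2
E[X] = 5 × 9/2 = 45/2

E[X] = 45/2


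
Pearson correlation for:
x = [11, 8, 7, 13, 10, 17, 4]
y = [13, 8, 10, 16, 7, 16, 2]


n=7, Σx=70, Σy=72, Σxy=835, Σx²=808, Σy²=898
r = (7×835 - 70×72)/√((7×808 - 70²)(7×898 - 72²))
= 805/√(756×1102) = 805/√833112 ≈ 805/912.7497 ≈ 0.8820

r ≈ 0.8820


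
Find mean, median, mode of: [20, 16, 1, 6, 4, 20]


Sorted: [1, 4, 6, 16, 20, 20]
Mean = 67/6
Median = 11
Freq: {20: 2, 16: 1, 1: 1, 6: 1, 4: 1}
Mode: [20]

Mean=67/6, Median=11, Mode=20


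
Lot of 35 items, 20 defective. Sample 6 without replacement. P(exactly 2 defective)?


Hypergeometric: C(20,2)×C(15,4)/C(35,6)
= 190×1365/1623160 = 3705/23188

P(X=2) = 3705/23188 ≈ 15.98%


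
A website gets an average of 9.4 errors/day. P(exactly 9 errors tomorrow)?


Poisson(λ=9.4): P(X=9) = e^(-λ)×λ^k/k!
= e^(-9.4) × 9.4^9 / 9!
≈ 8.272406556e-05 × 572994802.229 / 362880 ≈ 0.130623

P(X=9) ≈ 0.130623 ≈ 13.06%


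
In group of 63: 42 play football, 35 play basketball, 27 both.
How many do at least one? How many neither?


|A∪B| = 42+35-27 = 50
Neither = 63-50 = 13

At least one: 50; Neither: 13


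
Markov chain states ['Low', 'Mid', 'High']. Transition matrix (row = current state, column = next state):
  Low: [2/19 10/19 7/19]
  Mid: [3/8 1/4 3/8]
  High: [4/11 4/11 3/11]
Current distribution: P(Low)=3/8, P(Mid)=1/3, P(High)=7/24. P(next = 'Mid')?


P(next=Mid) = Σᵢ P(now=i)×P(i→Mid)
= 3/8×10/19 + 1/3×1/4 + 7/24×4/11
= 15/76 + 1/12 + 7/66 = 485/1254

P = 485/1254 ≈ 0.3868


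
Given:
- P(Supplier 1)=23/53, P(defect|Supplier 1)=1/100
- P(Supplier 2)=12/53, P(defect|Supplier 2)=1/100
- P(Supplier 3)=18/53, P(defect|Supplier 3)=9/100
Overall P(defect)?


P(B) = Σ P(B|Aᵢ)×P(Aᵢ)
  1/100×23/53 = 23/5300
  1/100×12/53 = 3/1325
  9/100×18/53 = 81/2650
Sum = 197/5300

P(defect) = 197/5300 ≈ 3.72%


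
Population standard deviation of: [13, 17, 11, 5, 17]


Mean = 63/5
  (13-63/5)²=4/25
  (17-63/5)²=484/25
  (11-63/5)²=64/25
  (5-63/5)²=1444/25
  (17-63/5)²=484/25
Σ(x-μ)² = 496/5
σ² = (496/5)/5 = 496/25

σ = √(496/25) ≈ 4.4542


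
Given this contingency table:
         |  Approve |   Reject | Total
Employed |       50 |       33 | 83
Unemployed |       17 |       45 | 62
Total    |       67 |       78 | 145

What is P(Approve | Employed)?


P(Approve | Employed) = 50/(50+33) = 50/83

P(Approve|Employed) = 50/83 ≈ 60.24%
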